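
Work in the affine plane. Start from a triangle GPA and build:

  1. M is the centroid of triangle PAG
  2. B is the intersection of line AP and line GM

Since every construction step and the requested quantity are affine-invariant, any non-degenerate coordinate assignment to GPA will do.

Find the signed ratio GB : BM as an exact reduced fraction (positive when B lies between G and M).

GB:BM = -3

Set G = (0, 0), P = (1, 0), A = (0, 1); any affine frame gives the same invariant.
1. M is the centroid of triangle PAG ⇒ M = (1/3, 1/3)
2. B is the intersection of line AP and line GM ⇒ B = (1/2, 1/2)
B = G + t·(M−G) with t = 3/2, so GB:BM = t:(1−t) = 3/2:-1/2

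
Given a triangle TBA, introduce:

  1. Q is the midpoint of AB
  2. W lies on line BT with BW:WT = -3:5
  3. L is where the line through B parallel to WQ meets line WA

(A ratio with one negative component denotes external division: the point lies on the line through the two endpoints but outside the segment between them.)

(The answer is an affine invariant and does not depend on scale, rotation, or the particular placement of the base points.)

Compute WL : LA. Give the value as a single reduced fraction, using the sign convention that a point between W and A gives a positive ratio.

Work in coordinates with T = (0, 0), B = (1, 0), A = (0, 1).
1. Q is the midpoint of AB ⇒ Q = (1/2, 1/2)
2. W lies on line BT with BW:WT = -3:5 ⇒ W = (5/2, 0)
3. L is where the line through B parallel to WQ meets line WA ⇒ L = (5, -1)
L = W + t·(A−W) with t = -1, so WL:LA = t:(1−t) = -1:2

WL:LA = -1/2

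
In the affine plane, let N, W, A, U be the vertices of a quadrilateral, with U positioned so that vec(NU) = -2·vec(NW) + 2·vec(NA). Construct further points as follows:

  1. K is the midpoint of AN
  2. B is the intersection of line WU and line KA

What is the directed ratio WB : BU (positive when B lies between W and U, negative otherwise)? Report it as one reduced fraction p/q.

WB:BU = 1/2

Choose coordinates N = (0, 0), W = (1, 0), A = (0, 1), U = (-2, 2).
1. K is the midpoint of AN ⇒ K = (0, 1/2)
2. B is the intersection of line WU and line KA ⇒ B = (0, 2/3)
B = W + t·(U−W) with t = 1/3, so WB:BU = t:(1−t) = 1/3:2/3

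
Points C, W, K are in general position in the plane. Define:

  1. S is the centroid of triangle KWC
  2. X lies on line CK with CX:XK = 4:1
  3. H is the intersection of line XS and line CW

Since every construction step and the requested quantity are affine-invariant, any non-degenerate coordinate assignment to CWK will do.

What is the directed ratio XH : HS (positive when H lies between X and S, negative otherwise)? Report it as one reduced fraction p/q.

Work in coordinates with C = (0, 0), W = (1, 0), K = (0, 1).
1. S is the centroid of triangle KWC ⇒ S = (1/3, 1/3)
2. X lies on line CK with CX:XK = 4:1 ⇒ X = (0, 4/5)
3. H is the intersection of line XS and line CW ⇒ H = (4/7, 0)
H = X + t·(S−X) with t = 12/7, so XH:HS = t:(1−t) = 12/7:-5/7

XH:HS = -12/5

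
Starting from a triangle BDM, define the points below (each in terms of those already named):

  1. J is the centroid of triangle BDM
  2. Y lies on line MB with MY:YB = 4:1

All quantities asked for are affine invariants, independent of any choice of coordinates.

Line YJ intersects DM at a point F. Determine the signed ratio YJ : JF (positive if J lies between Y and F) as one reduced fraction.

Set B = (0, 0), D = (1, 0), M = (0, 1); any affine frame gives the same invariant.
1. J is the centroid of triangle BDM ⇒ J = (1/3, 1/3)
2. Y lies on line MB with MY:YB = 4:1 ⇒ Y = (0, 1/5)
line YJ meets DM at F = (4/7, 3/7)
J = Y + t·(F−Y) with t = 7/12, so YJ:JF = 7/12:5/12

YJ:JF = 7/5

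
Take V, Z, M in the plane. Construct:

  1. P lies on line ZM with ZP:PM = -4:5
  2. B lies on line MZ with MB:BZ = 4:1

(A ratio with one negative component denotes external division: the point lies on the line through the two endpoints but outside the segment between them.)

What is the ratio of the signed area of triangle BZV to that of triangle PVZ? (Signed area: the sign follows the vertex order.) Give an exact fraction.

[BZV]:[PVZ] = 1/20

Work in coordinates with V = (0, 0), Z = (1, 0), M = (0, 1).
1. P lies on line ZM with ZP:PM = -4:5 ⇒ P = (5, -4)
2. B lies on line MZ with MB:BZ = 4:1 ⇒ B = (4/5, 1/5)
2·[BZV] = -1/5, 2·[PVZ] = -4
[BZV]:[PVZ] = -1/5:-4 = 1/20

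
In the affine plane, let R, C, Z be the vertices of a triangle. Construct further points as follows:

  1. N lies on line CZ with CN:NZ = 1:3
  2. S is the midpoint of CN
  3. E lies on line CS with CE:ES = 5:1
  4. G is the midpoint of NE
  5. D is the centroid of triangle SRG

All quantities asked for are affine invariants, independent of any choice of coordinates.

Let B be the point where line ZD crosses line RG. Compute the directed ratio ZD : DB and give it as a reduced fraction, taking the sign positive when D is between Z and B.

ZD:DB = -242/5

Assign R = (0, 0), C = (1, 0), Z = (0, 1) — the answer is frame-independent, so this choice is without loss of generality.
1. N lies on line CZ with CN:NZ = 1:3 ⇒ N = (3/4, 1/4)
2. S is the midpoint of CN ⇒ S = (7/8, 1/8)
3. E lies on line CS with CE:ES = 5:1 ⇒ E = (43/48, 5/48)
4. G is the midpoint of NE ⇒ G = (79/96, 17/96)
5. D is the centroid of triangle SRG ⇒ D = (163/288, 29/288)
line ZD meets RG at B = (12877/23232, 2771/23232)
D = Z + t·(B−Z) with t = 242/237, so ZD:DB = 242/237:-5/237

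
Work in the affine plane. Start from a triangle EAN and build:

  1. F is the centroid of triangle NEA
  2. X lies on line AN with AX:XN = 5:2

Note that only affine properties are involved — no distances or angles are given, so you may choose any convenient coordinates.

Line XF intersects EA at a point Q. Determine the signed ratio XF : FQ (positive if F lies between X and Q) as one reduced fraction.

XF:FQ = 8/7

Work in coordinates with E = (0, 0), A = (1, 0), N = (0, 1).
1. F is the centroid of triangle NEA ⇒ F = (1/3, 1/3)
2. X lies on line AN with AX:XN = 5:2 ⇒ X = (2/7, 5/7)
line XF meets EA at Q = (3/8, 0)
F = X + t·(Q−X) with t = 8/15, so XF:FQ = 8/15:7/15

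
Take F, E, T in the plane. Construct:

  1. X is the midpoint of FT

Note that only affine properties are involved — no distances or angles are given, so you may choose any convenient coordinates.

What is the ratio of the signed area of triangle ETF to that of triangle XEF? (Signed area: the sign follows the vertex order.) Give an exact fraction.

Choose coordinates F = (0, 0), E = (1, 0), T = (0, 1).
1. X is the midpoint of FT ⇒ X = (0, 1/2)
2·[ETF] = 1, 2·[XEF] = -1/2
[ETF]:[XEF] = 1:-1/2 = -2

[ETF]:[XEF] = -2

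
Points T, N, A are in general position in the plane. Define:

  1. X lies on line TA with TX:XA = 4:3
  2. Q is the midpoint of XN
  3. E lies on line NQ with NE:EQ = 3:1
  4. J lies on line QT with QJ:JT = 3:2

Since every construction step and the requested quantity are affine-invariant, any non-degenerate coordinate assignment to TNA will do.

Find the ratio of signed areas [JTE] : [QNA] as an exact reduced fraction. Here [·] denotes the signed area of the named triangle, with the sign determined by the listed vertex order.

[JTE]:[QNA] = 2/15

Choose coordinates T = (0, 0), N = (1, 0), A = (0, 1).
1. X lies on line TA with TX:XA = 4:3 ⇒ X = (0, 4/7)
2. Q is the midpoint of XN ⇒ Q = (1/2, 2/7)
3. E lies on line NQ with NE:EQ = 3:1 ⇒ E = (5/8, 3/14)
4. J lies on line QT with QJ:JT = 3:2 ⇒ J = (1/5, 4/35)
2·[JTE] = 1/35, 2·[QNA] = 3/14
[JTE]:[QNA] = 1/35:3/14 = 2/15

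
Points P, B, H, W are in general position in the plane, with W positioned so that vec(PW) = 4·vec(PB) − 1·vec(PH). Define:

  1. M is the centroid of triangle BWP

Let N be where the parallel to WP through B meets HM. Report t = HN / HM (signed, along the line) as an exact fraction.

Set P = (0, 0), B = (1, 0), H = (0, 1), W = (4, -1); any affine frame gives the same invariant.
1. M is the centroid of triangle BWP ⇒ M = (5/3, -1/3)
through B parallel to WP: direction (-4, 1); meets HM at N = (15/11, -1/11)
N = H + t·(M−H) with t = 9/11

t = 9/11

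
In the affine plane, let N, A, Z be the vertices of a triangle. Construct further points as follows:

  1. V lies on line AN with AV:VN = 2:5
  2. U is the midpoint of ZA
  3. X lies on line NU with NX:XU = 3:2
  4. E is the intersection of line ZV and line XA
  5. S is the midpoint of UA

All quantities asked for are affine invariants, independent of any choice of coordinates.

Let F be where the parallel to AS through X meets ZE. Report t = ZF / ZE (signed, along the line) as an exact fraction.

t = 17/10

Choose coordinates N = (0, 0), A = (1, 0), Z = (0, 1).
1. V lies on line AN with AV:VN = 2:5 ⇒ V = (5/7, 0)
2. U is the midpoint of ZA ⇒ U = (1/2, 1/2)
3. X lies on line NU with NX:XU = 3:2 ⇒ X = (3/10, 3/10)
4. E is the intersection of line ZV and line XA ⇒ E = (10/17, 3/17)
5. S is the midpoint of UA ⇒ S = (3/4, 1/4)
through X parallel to AS: direction (-1/4, 1/4); meets ZE at F = (1, -2/5)
F = Z + t·(E−Z) with t = 17/10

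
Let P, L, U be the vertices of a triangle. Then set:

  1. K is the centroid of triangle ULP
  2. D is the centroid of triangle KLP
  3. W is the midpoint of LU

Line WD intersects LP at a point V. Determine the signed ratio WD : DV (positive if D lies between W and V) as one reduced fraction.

Set P = (0, 0), L = (1, 0), U = (0, 1); any affine frame gives the same invariant.
1. K is the centroid of triangle ULP ⇒ K = (1/3, 1/3)
2. D is the centroid of triangle KLP ⇒ D = (4/9, 1/9)
3. W is the midpoint of LU ⇒ W = (1/2, 1/2)
line WD meets LP at V = (3/7, 0)
D = W + t·(V−W) with t = 7/9, so WD:DV = 7/9:2/9

WD:DV = 7/2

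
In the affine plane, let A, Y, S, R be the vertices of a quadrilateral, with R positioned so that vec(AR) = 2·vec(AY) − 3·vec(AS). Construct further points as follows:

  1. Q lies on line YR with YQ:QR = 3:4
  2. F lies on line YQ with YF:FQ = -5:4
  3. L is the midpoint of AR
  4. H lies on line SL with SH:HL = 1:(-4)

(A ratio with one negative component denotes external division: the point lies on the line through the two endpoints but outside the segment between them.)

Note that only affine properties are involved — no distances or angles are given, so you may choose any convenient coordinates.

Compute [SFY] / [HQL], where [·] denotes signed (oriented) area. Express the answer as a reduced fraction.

Assign A = (0, 0), Y = (1, 0), S = (0, 1), R = (2, -3) — the answer is frame-independent, so this choice is without loss of generality.
1. Q lies on line YR with YQ:QR = 3:4 ⇒ Q = (10/7, -9/7)
2. F lies on line YQ with YF:FQ = -5:4 ⇒ F = (22/7, -45/7)
3. L is the midpoint of AR ⇒ L = (1, -3/2)
4. H lies on line SL with SH:HL = 1:(-4) ⇒ H = (-1/3, 11/6)
2·[SFY] = 30/7, 2·[HQL] = -12/7
[SFY]:[HQL] = 30/7:-12/7 = -5/2

[SFY]:[HQL] = -5/2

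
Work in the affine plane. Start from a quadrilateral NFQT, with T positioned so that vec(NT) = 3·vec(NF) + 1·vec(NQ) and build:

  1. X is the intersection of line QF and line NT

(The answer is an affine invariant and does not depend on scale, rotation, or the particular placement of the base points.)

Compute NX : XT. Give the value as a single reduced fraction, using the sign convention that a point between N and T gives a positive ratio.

Choose coordinates N = (0, 0), F = (1, 0), Q = (0, 1), T = (3, 1).
1. X is the intersection of line QF and line NT ⇒ X = (3/4, 1/4)
X = N + t·(T−N) with t = 1/4, so NX:XT = t:(1−t) = 1/4:3/4

NX:XT = 1/3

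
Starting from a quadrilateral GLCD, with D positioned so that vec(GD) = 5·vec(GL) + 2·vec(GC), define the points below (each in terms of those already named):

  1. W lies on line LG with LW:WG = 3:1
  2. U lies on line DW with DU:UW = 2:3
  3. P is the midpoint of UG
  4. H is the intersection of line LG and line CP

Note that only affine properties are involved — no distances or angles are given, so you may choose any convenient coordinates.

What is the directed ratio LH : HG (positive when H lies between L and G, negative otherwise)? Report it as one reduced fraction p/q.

Choose coordinates G = (0, 0), L = (1, 0), C = (0, 1), D = (5, 2).
1. W lies on line LG with LW:WG = 3:1 ⇒ W = (1/4, 0)
2. U lies on line DW with DU:UW = 2:3 ⇒ U = (31/10, 6/5)
3. P is the midpoint of UG ⇒ P = (31/20, 3/5)
4. H is the intersection of line LG and line CP ⇒ H = (31/8, 0)
H = L + t·(G−L) with t = -23/8, so LH:HG = t:(1−t) = -23/8:31/8

LH:HG = -23/31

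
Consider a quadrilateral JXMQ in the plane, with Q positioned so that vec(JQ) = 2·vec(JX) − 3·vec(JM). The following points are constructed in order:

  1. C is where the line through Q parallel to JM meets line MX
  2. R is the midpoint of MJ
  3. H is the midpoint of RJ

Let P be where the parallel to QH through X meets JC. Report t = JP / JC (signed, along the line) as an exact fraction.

t = 13/18

Choose coordinates J = (0, 0), X = (1, 0), M = (0, 1), Q = (2, -3).
1. C is where the line through Q parallel to JM meets line MX ⇒ C = (2, -1)
2. R is the midpoint of MJ ⇒ R = (0, 1/2)
3. H is the midpoint of RJ ⇒ H = (0, 1/4)
through X parallel to QH: direction (-2, 13/4); meets JC at P = (13/9, -13/18)
P = J + t·(C−J) with t = 13/18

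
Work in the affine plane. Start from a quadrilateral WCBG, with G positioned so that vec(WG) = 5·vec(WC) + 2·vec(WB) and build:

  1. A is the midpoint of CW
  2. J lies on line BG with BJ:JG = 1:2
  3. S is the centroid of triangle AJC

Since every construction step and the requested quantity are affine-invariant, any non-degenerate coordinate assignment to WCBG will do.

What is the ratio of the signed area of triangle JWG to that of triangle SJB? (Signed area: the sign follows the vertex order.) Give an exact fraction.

Set W = (0, 0), C = (1, 0), B = (0, 1), G = (5, 2); any affine frame gives the same invariant.
1. A is the midpoint of CW ⇒ A = (1/2, 0)
2. J lies on line BG with BJ:JG = 1:2 ⇒ J = (5/3, 4/3)
3. S is the centroid of triangle AJC ⇒ S = (19/18, 4/9)
2·[JWG] = 10/3, 2·[SJB] = 23/18
[JWG]:[SJB] = 10/3:23/18 = 60/23

[JWG]:[SJB] = 60/23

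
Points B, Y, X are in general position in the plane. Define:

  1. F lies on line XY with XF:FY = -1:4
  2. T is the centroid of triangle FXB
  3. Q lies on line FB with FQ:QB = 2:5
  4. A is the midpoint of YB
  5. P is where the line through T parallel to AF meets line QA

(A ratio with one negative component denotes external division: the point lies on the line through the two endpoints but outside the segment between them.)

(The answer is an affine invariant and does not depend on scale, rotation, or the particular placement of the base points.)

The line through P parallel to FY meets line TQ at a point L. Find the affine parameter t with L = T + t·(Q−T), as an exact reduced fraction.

Set B = (0, 0), Y = (1, 0), X = (0, 1); any affine frame gives the same invariant.
1. F lies on line XY with XF:FY = -1:4 ⇒ F = (-1/3, 4/3)
2. T is the centroid of triangle FXB ⇒ T = (-1/9, 7/9)
3. Q lies on line FB with FQ:QB = 2:5 ⇒ Q = (-5/21, 20/21)
4. A is the midpoint of YB ⇒ A = (1/2, 0)
5. P is where the line through T parallel to AF meets line QA ⇒ P = (-7/48, 5/6)
through P parallel to FY: direction (4/3, -4/3); meets TQ at L = (-1/6, 41/48)
L = T + t·(Q−T) with t = 7/16

t = 7/16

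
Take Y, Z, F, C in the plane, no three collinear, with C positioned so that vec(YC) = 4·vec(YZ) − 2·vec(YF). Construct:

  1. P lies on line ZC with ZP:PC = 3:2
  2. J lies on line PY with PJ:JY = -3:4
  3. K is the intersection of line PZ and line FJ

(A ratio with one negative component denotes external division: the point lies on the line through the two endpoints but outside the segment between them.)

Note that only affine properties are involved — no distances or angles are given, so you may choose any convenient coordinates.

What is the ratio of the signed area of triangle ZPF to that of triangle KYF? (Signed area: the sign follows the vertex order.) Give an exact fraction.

[ZPF]:[KYF] = 15/56

Set Y = (0, 0), Z = (1, 0), F = (0, 1), C = (4, -2); any affine frame gives the same invariant.
1. P lies on line ZC with ZP:PC = 3:2 ⇒ P = (14/5, -6/5)
2. J lies on line PY with PJ:JY = -3:4 ⇒ J = (56/5, -24/5)
3. K is the intersection of line PZ and line FJ ⇒ K = (-56/25, 54/25)
2·[ZPF] = 3/5, 2·[KYF] = 56/25
[ZPF]:[KYF] = 3/5:56/25 = 15/56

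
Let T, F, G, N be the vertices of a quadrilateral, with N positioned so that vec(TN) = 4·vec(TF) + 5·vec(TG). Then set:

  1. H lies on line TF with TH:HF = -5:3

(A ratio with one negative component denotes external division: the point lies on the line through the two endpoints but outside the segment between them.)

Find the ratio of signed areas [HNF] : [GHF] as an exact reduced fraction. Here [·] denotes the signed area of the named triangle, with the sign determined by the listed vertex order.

Assign T = (0, 0), F = (1, 0), G = (0, 1), N = (4, 5) — the answer is frame-independent, so this choice is without loss of generality.
1. H lies on line TF with TH:HF = -5:3 ⇒ H = (5/2, 0)
2·[HNF] = 15/2, 2·[GHF] = -3/2
[HNF]:[GHF] = 15/2:-3/2 = -5

[HNF]:[GHF] = -5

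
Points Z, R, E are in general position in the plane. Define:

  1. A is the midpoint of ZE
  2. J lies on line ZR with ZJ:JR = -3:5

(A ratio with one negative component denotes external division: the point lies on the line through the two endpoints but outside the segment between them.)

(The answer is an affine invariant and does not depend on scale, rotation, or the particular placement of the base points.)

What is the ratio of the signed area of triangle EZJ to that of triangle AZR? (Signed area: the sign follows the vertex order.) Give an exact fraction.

[EZJ]:[AZR] = -3

Assign Z = (0, 0), R = (1, 0), E = (0, 1) — the answer is frame-independent, so this choice is without loss of generality.
1. A is the midpoint of ZE ⇒ A = (0, 1/2)
2. J lies on line ZR with ZJ:JR = -3:5 ⇒ J = (-3/2, 0)
2·[EZJ] = -3/2, 2·[AZR] = 1/2
[EZJ]:[AZR] = -3/2:1/2 = -3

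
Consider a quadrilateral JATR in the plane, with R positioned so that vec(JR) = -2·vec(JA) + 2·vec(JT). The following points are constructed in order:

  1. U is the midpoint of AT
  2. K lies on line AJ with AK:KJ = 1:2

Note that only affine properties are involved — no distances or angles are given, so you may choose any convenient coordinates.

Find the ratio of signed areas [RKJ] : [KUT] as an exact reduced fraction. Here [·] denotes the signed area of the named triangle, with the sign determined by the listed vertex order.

Set J = (0, 0), A = (1, 0), T = (0, 1), R = (-2, 2); any affine frame gives the same invariant.
1. U is the midpoint of AT ⇒ U = (1/2, 1/2)
2. K lies on line AJ with AK:KJ = 1:2 ⇒ K = (2/3, 0)
2·[RKJ] = -4/3, 2·[KUT] = 1/6
[RKJ]:[KUT] = -4/3:1/6 = -8

[RKJ]:[KUT] = -8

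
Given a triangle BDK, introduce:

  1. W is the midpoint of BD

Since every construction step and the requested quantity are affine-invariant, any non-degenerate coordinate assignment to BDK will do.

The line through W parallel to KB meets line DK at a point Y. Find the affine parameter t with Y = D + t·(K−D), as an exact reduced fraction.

t = 1/2

Work in coordinates with B = (0, 0), D = (1, 0), K = (0, 1).
1. W is the midpoint of BD ⇒ W = (1/2, 0)
through W parallel to KB: direction (0, -1); meets DK at Y = (1/2, 1/2)
Y = D + t·(K−D) with t = 1/2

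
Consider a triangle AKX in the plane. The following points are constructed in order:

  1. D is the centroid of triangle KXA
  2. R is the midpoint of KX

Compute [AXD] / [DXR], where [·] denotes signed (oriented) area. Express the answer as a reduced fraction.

Assign A = (0, 0), K = (1, 0), X = (0, 1) — the answer is frame-independent, so this choice is without loss of generality.
1. D is the centroid of triangle KXA ⇒ D = (1/3, 1/3)
2. R is the midpoint of KX ⇒ R = (1/2, 1/2)
2·[AXD] = -1/3, 2·[DXR] = -1/6
[AXD]:[DXR] = -1/3:-1/6 = 2

[AXD]:[DXR] = 2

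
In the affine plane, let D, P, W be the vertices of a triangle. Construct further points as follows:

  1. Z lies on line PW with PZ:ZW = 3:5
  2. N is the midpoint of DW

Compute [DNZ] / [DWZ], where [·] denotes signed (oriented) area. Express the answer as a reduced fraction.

Choose coordinates D = (0, 0), P = (1, 0), W = (0, 1).
1. Z lies on line PW with PZ:ZW = 3:5 ⇒ Z = (5/8, 3/8)
2. N is the midpoint of DW ⇒ N = (0, 1/2)
2·[DNZ] = -5/16, 2·[DWZ] = -5/8
[DNZ]:[DWZ] = -5/16:-5/8 = 1/2

[DNZ]:[DWZ] = 1/2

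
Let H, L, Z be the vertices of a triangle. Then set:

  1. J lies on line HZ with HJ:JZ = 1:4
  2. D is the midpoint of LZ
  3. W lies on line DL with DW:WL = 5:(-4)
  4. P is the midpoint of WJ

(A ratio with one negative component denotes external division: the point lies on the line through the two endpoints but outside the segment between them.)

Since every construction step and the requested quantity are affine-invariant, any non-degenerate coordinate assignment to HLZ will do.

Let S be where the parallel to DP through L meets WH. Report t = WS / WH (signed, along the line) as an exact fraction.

Choose coordinates H = (0, 0), L = (1, 0), Z = (0, 1).
1. J lies on line HZ with HJ:JZ = 1:4 ⇒ J = (0, 1/5)
2. D is the midpoint of LZ ⇒ D = (1/2, 1/2)
3. W lies on line DL with DW:WL = 5:(-4) ⇒ W = (3, -2)
4. P is the midpoint of WJ ⇒ P = (3/2, -9/10)
through L parallel to DP: direction (1, -7/5); meets WH at S = (21/11, -14/11)
S = W + t·(H−W) with t = 4/11

t = 4/11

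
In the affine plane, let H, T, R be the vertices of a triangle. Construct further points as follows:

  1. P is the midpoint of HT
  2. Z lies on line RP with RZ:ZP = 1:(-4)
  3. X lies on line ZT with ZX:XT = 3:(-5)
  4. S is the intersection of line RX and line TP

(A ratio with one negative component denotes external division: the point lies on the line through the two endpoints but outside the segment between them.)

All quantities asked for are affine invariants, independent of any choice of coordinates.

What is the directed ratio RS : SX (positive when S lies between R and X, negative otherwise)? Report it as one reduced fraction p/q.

Set H = (0, 0), T = (1, 0), R = (0, 1); any affine frame gives the same invariant.
1. P is the midpoint of HT ⇒ P = (1/2, 0)
2. Z lies on line RP with RZ:ZP = 1:(-4) ⇒ Z = (-1/6, 4/3)
3. X lies on line ZT with ZX:XT = 3:(-5) ⇒ X = (-23/12, 10/3)
4. S is the intersection of line RX and line TP ⇒ S = (23/28, 0)
S = R + t·(X−R) with t = -3/7, so RS:SX = t:(1−t) = -3/7:10/7

RS:SX = -3/10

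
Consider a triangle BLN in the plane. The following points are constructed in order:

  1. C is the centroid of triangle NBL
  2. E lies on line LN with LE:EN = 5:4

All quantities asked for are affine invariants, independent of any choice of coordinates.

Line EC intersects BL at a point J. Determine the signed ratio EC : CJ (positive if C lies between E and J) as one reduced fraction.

EC:CJ = 2/3

Set B = (0, 0), L = (1, 0), N = (0, 1); any affine frame gives the same invariant.
1. C is the centroid of triangle NBL ⇒ C = (1/3, 1/3)
2. E lies on line LN with LE:EN = 5:4 ⇒ E = (4/9, 5/9)
line EC meets BL at J = (1/6, 0)
C = E + t·(J−E) with t = 2/5, so EC:CJ = 2/5:3/5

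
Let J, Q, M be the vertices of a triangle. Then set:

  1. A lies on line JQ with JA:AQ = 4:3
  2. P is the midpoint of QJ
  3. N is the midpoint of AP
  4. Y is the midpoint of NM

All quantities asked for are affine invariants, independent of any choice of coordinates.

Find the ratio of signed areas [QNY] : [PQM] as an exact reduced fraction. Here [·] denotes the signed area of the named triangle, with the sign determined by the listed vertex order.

Assign J = (0, 0), Q = (1, 0), M = (0, 1) — the answer is frame-independent, so this choice is without loss of generality.
1. A lies on line JQ with JA:AQ = 4:3 ⇒ A = (4/7, 0)
2. P is the midpoint of QJ ⇒ P = (1/2, 0)
3. N is the midpoint of AP ⇒ N = (15/28, 0)
4. Y is the midpoint of NM ⇒ Y = (15/56, 1/2)
2·[QNY] = -13/56, 2·[PQM] = 1/2
[QNY]:[PQM] = -13/56:1/2 = -13/28

[QNY]:[PQM] = -13/28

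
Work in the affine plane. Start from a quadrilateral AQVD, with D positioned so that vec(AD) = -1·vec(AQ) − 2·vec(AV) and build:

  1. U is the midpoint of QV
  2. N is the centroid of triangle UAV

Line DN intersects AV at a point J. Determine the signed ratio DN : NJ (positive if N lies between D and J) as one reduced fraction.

Work in coordinates with A = (0, 0), Q = (1, 0), V = (0, 1), D = (-1, -2).
1. U is the midpoint of QV ⇒ U = (1/2, 1/2)
2. N is the centroid of triangle UAV ⇒ N = (1/6, 1/2)
line DN meets AV at J = (0, 1/7)
N = D + t·(J−D) with t = 7/6, so DN:NJ = 7/6:-1/6

DN:NJ = -7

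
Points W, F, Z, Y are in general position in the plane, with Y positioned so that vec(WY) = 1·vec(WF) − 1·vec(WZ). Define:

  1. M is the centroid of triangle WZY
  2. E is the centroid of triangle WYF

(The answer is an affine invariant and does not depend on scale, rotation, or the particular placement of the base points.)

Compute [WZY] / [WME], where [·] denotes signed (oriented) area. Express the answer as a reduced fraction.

Choose coordinates W = (0, 0), F = (1, 0), Z = (0, 1), Y = (1, -1).
1. M is the centroid of triangle WZY ⇒ M = (1/3, 0)
2. E is the centroid of triangle WYF ⇒ E = (2/3, -1/3)
2·[WZY] = -1, 2·[WME] = -1/9
[WZY]:[WME] = -1:-1/9 = 9

[WZY]:[WME] = 9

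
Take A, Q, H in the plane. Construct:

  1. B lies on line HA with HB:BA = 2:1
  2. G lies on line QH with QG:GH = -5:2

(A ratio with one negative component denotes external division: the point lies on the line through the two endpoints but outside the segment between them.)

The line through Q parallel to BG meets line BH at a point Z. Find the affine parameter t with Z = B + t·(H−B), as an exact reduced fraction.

Assign A = (0, 0), Q = (1, 0), H = (0, 1) — the answer is frame-independent, so this choice is without loss of generality.
1. B lies on line HA with HB:BA = 2:1 ⇒ B = (0, 1/3)
2. G lies on line QH with QG:GH = -5:2 ⇒ G = (-2/3, 5/3)
through Q parallel to BG: direction (-2/3, 4/3); meets BH at Z = (0, 2)
Z = B + t·(H−B) with t = 5/2

t = 5/2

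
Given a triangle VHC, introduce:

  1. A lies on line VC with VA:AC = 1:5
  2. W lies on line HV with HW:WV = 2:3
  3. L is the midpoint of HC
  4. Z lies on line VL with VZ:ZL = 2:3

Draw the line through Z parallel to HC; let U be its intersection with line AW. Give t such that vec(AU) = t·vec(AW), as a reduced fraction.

Set V = (0, 0), H = (1, 0), C = (0, 1); any affine frame gives the same invariant.
1. A lies on line VC with VA:AC = 1:5 ⇒ A = (0, 1/6)
2. W lies on line HV with HW:WV = 2:3 ⇒ W = (3/5, 0)
3. L is the midpoint of HC ⇒ L = (1/2, 1/2)
4. Z lies on line VL with VZ:ZL = 2:3 ⇒ Z = (1/5, 1/5)
through Z parallel to HC: direction (-1, 1); meets AW at U = (21/65, 1/13)
U = A + t·(W−A) with t = 7/13

t = 7/13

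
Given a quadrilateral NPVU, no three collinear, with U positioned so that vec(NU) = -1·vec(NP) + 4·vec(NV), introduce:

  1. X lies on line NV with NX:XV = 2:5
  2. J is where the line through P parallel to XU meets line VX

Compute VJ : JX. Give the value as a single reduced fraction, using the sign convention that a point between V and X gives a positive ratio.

VJ:JX = -19/24

Assign N = (0, 0), P = (1, 0), V = (0, 1), U = (-1, 4) — the answer is frame-independent, so this choice is without loss of generality.
1. X lies on line NV with NX:XV = 2:5 ⇒ X = (0, 2/7)
2. J is where the line through P parallel to XU meets line VX ⇒ J = (0, 26/7)
J = V + t·(X−V) with t = -19/5, so VJ:JX = t:(1−t) = -19/5:24/5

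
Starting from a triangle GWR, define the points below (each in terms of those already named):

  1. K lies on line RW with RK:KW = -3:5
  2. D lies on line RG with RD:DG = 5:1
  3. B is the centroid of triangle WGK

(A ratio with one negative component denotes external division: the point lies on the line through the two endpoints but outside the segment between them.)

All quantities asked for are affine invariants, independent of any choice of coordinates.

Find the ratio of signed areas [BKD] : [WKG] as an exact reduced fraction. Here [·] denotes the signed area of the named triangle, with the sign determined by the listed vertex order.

Assign G = (0, 0), W = (1, 0), R = (0, 1) — the answer is frame-independent, so this choice is without loss of generality.
1. K lies on line RW with RK:KW = -3:5 ⇒ K = (-3/2, 5/2)
2. D lies on line RG with RD:DG = 5:1 ⇒ D = (0, 1/6)
3. B is the centroid of triangle WGK ⇒ B = (-1/6, 5/6)
2·[BKD] = 11/18, 2·[WKG] = 5/2
[BKD]:[WKG] = 11/18:5/2 = 11/45

[BKD]:[WKG] = 11/45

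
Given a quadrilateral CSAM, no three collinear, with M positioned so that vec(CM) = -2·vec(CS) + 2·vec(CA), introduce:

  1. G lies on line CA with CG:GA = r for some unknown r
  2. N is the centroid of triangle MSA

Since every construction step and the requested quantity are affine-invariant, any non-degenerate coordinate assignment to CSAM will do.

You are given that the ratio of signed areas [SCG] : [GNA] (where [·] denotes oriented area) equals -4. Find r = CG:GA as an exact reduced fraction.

r = -4/3

Work in coordinates with C = (0, 0), S = (1, 0), A = (0, 1), M = (-2, 2).
1. With CG:GA = r, write λ = r/(r+1) so G = C + λ·(A−C); G is affine-linear in λ
2. N is the centroid of triangle MSA ⇒ N = (-1/3, 1)
Every point depending on G is an affine combination of G and λ-independent points, so each such coordinate is linear in λ; the λ² term in each signed area is a multiple of (A−C)×(A−C) = 0, so 2·[SCG] and 2·[GNA] are each linear in λ. Evaluating at λ=0 and λ=1:
  2·[SCG] = −λ,   2·[GNA] = 1/3·λ − 1/3
So [SCG]:[GNA] = (−λ) / (1/3·λ − 1/3). Setting this equal to -4:
  −λ = -4·(1/3·λ − 1/3)  ⇒  λ = 4
Then r = λ/(1−λ) = (4)/(-3) = -4/3. Check: with r = -4/3, G = (0, 4) and [SCG]:[GNA] = -4 as required.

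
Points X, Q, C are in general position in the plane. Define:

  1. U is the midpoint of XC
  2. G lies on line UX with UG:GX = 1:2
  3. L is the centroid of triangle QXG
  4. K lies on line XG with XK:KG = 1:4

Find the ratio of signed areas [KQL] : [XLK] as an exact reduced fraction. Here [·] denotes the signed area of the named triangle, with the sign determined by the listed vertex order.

[KQL]:[XLK] = 3

Assign X = (0, 0), Q = (1, 0), C = (0, 1) — the answer is frame-independent, so this choice is without loss of generality.
1. U is the midpoint of XC ⇒ U = (0, 1/2)
2. G lies on line UX with UG:GX = 1:2 ⇒ G = (0, 1/3)
3. L is the centroid of triangle QXG ⇒ L = (1/3, 1/9)
4. K lies on line XG with XK:KG = 1:4 ⇒ K = (0, 1/15)
2·[KQL] = 1/15, 2·[XLK] = 1/45
[KQL]:[XLK] = 1/15:1/45 = 3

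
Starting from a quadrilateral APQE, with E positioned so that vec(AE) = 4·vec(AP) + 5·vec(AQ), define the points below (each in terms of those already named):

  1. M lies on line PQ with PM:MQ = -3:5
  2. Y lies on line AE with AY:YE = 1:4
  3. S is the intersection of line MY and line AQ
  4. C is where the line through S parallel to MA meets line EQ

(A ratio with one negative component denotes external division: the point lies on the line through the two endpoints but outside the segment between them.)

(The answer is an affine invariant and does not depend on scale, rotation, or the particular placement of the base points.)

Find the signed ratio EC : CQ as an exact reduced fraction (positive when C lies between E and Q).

Work in coordinates with A = (0, 0), P = (1, 0), Q = (0, 1), E = (4, 5).
1. M lies on line PQ with PM:MQ = -3:5 ⇒ M = (5/2, -3/2)
2. Y lies on line AE with AY:YE = 1:4 ⇒ Y = (4/5, 1)
3. S is the intersection of line MY and line AQ ⇒ S = (0, 37/17)
4. C is where the line through S parallel to MA meets line EQ ⇒ C = (25/34, 59/34)
C = E + t·(Q−E) with t = 111/136, so EC:CQ = t:(1−t) = 111/136:25/136

EC:CQ = 111/25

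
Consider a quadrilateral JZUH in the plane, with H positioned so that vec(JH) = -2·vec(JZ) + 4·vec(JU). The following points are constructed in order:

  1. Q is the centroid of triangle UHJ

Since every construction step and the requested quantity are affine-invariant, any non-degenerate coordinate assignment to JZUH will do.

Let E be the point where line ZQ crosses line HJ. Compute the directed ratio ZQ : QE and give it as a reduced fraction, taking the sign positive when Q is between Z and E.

Assign J = (0, 0), Z = (1, 0), U = (0, 1), H = (-2, 4) — the answer is frame-independent, so this choice is without loss of generality.
1. Q is the centroid of triangle UHJ ⇒ Q = (-2/3, 5/3)
line ZQ meets HJ at E = (-1, 2)
Q = Z + t·(E−Z) with t = 5/6, so ZQ:QE = 5/6:1/6

ZQ:QE = 5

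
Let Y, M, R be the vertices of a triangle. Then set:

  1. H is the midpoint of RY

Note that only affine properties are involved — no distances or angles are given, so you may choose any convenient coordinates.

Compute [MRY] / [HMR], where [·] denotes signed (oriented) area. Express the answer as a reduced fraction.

[MRY]:[HMR] = 2

Work in coordinates with Y = (0, 0), M = (1, 0), R = (0, 1).
1. H is the midpoint of RY ⇒ H = (0, 1/2)
2·[MRY] = 1, 2·[HMR] = 1/2
[MRY]:[HMR] = 1:1/2 = 2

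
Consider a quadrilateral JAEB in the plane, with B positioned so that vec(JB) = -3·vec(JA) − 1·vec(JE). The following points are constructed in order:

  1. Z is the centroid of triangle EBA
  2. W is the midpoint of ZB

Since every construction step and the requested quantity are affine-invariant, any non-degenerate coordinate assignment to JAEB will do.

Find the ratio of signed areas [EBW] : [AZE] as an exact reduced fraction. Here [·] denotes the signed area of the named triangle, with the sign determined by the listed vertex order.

[EBW]:[AZE] = -1/2

Set J = (0, 0), A = (1, 0), E = (0, 1), B = (-3, -1); any affine frame gives the same invariant.
1. Z is the centroid of triangle EBA ⇒ Z = (-2/3, 0)
2. W is the midpoint of ZB ⇒ W = (-11/6, -1/2)
2·[EBW] = 5/6, 2·[AZE] = -5/3
[EBW]:[AZE] = 5/6:-5/3 = -1/2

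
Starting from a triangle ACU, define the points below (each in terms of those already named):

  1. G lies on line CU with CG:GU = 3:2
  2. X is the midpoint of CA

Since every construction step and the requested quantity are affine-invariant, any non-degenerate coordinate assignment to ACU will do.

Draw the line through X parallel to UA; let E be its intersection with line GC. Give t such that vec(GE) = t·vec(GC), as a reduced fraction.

Set A = (0, 0), C = (1, 0), U = (0, 1); any affine frame gives the same invariant.
1. G lies on line CU with CG:GU = 3:2 ⇒ G = (2/5, 3/5)
2. X is the midpoint of CA ⇒ X = (1/2, 0)
through X parallel to UA: direction (0, -1); meets GC at E = (1/2, 1/2)
E = G + t·(C−G) with t = 1/6

t = 1/6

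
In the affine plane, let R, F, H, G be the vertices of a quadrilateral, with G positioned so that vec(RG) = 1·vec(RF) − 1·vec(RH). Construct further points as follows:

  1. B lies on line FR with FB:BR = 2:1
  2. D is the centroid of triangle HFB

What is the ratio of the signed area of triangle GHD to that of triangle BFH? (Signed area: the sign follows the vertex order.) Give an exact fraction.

[GHD]:[BFH] = -1/3

Assign R = (0, 0), F = (1, 0), H = (0, 1), G = (1, -1) — the answer is frame-independent, so this choice is without loss of generality.
1. B lies on line FR with FB:BR = 2:1 ⇒ B = (1/3, 0)
2. D is the centroid of triangle HFB ⇒ D = (4/9, 1/3)
2·[GHD] = -2/9, 2·[BFH] = 2/3
[GHD]:[BFH] = -2/9:2/3 = -1/3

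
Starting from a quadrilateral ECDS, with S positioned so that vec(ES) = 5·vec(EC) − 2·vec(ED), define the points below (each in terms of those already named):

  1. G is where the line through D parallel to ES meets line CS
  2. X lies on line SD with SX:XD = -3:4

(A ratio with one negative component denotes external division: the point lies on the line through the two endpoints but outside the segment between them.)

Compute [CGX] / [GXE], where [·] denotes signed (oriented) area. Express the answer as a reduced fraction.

Work in coordinates with E = (0, 0), C = (1, 0), D = (0, 1), S = (5, -2).
1. G is where the line through D parallel to ES meets line CS ⇒ G = (-5, 3)
2. X lies on line SD with SX:XD = -3:4 ⇒ X = (20, -11)
2·[CGX] = 9, 2·[GXE] = -5
[CGX]:[GXE] = 9:-5 = -9/5

[CGX]:[GXE] = -9/5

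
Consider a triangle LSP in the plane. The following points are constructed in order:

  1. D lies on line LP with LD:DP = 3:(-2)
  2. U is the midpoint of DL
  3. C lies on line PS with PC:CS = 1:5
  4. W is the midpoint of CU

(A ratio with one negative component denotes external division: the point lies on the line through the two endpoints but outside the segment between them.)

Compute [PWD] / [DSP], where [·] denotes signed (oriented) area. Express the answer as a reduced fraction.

Assign L = (0, 0), S = (1, 0), P = (0, 1) — the answer is frame-independent, so this choice is without loss of generality.
1. D lies on line LP with LD:DP = 3:(-2) ⇒ D = (0, 3)
2. U is the midpoint of DL ⇒ U = (0, 3/2)
3. C lies on line PS with PC:CS = 1:5 ⇒ C = (1/6, 5/6)
4. W is the midpoint of CU ⇒ W = (1/12, 7/6)
2·[PWD] = 1/6, 2·[DSP] = -2
[PWD]:[DSP] = 1/6:-2 = -1/12

[PWD]:[DSP] = -1/12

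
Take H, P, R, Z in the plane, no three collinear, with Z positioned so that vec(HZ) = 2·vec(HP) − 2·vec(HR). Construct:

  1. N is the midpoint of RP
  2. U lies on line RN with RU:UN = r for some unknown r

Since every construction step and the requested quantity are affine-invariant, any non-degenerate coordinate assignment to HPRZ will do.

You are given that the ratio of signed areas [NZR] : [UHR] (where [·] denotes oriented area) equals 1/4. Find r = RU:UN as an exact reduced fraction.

r = -4/3

Work in coordinates with H = (0, 0), P = (1, 0), R = (0, 1), Z = (2, -2).
1. N is the midpoint of RP ⇒ N = (1/2, 1/2)
2. With RU:UN = r, write λ = r/(r+1) so U = R + λ·(N−R); U is affine-linear in λ
Every point depending on U is an affine combination of U and λ-independent points, so each such coordinate is linear in λ; the λ² term in each signed area is a multiple of (N−R)×(N−R) = 0, so 2·[NZR] and 2·[UHR] are each linear in λ. Evaluating at λ=0 and λ=1:
  2·[NZR] = -1/2,   2·[UHR] = -1/2·λ
So [NZR]:[UHR] = (-1/2) / (-1/2·λ). Setting this equal to 1/4:
  -1/2 = 1/4·(-1/2·λ)  ⇒  λ = 4
Then r = λ/(1−λ) = (4)/(-3) = -4/3. Check: with r = -4/3, U = (2, -1) and [NZR]:[UHR] = 1/4 as required.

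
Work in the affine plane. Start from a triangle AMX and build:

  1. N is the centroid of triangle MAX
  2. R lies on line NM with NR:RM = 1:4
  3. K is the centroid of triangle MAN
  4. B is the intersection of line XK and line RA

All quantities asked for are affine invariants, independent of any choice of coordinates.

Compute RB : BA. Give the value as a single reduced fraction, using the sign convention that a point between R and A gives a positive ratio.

RB:BA = 1/5

Set A = (0, 0), M = (1, 0), X = (0, 1); any affine frame gives the same invariant.
1. N is the centroid of triangle MAX ⇒ N = (1/3, 1/3)
2. R lies on line NM with NR:RM = 1:4 ⇒ R = (7/15, 4/15)
3. K is the centroid of triangle MAN ⇒ K = (4/9, 1/9)
4. B is the intersection of line XK and line RA ⇒ B = (7/18, 2/9)
B = R + t·(A−R) with t = 1/6, so RB:BA = t:(1−t) = 1/6:5/6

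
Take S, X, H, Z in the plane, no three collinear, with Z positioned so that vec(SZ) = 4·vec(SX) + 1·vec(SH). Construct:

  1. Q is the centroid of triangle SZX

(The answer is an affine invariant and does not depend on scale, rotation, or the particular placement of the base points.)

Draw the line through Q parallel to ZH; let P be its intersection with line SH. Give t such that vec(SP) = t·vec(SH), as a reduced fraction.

t = 1/3

Set S = (0, 0), X = (1, 0), H = (0, 1), Z = (4, 1); any affine frame gives the same invariant.
1. Q is the centroid of triangle SZX ⇒ Q = (5/3, 1/3)
through Q parallel to ZH: direction (-4, 0); meets SH at P = (0, 1/3)
P = S + t·(H−S) with t = 1/3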